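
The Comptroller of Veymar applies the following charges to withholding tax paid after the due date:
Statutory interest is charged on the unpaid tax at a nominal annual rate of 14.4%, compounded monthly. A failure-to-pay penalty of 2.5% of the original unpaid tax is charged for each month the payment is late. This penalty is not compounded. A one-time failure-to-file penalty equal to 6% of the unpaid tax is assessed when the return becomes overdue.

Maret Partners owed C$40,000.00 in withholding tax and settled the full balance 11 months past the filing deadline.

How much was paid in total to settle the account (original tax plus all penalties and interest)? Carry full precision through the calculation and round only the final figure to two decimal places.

C$59,008.48

Failure-to-file penalty: 6% × C$40,000.00 = C$2,400.00
Failure-to-pay penalty: 11 × 2.5% × C$40,000.00 = C$11,000.00
Interest (14.4%/yr ÷ 12 = 1.2%/month): C$40,000.00 × ((1 + 0.012)^11 − 1) = C$5,608.4832…
Total = C$40,000.00 + C$13,400.0000 + C$5,608.4832… = C$59,008.48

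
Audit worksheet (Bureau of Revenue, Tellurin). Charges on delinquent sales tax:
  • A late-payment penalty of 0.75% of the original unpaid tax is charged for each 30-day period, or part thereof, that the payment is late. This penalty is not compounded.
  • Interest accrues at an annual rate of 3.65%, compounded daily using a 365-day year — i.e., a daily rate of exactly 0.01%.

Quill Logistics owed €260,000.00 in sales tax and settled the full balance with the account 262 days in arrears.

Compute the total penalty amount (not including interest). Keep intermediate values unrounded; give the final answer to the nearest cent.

Penalty periods: ⌈262/30⌉ = 9; penalty = 9 × 0.75% × €260,000.00 = €17,550.00

€17,550.00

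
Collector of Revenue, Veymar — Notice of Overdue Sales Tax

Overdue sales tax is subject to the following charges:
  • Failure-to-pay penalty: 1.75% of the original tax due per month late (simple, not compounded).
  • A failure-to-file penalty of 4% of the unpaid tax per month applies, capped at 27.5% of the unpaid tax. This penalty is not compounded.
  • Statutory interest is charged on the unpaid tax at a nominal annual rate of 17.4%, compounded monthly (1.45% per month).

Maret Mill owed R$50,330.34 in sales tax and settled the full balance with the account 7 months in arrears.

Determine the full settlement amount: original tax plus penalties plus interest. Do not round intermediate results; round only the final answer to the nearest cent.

Failure-to-file: 7 × 4% × R$50,330.34 = R$14,092.50…, capped at 27.5% × R$50,330.34 = R$13,840.84…
Failure-to-pay penalty: 7 × 1.75% × R$50,330.34 = R$6,165.47…
Interest: R$50,330.34 × ((1 + 0.0145)^7 − 1) = R$50,330.34 × 0.1060235… = R$5,336.1994…
Total = R$50,330.34 + R$20,006.3102… + R$5,336.1994… = R$75,672.85

R$75,672.85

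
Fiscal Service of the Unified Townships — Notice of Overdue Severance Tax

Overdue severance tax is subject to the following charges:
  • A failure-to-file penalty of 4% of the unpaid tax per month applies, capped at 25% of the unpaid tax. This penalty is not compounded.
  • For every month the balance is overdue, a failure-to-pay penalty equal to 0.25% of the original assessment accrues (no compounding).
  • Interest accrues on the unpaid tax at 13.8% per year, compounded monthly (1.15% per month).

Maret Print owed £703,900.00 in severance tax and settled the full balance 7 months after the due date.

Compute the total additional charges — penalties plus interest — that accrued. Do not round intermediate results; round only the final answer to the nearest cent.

Failure-to-file: 7 × 4% × £703,900.00 = £197,092.00, capped at 25% × £703,900.00 = £175,975.00
Failure-to-pay penalty = 0.25% × £703,900.00 × 7 mo = £12,318.25
Interest: £703,900.00 × ((1 + 0.0115)^7 − 1) = £703,900.00 × 0.0833311… = £58,656.7592…
Penalties + interest = £188,293.2500 + £58,656.7592… = £246,950.01

£246,950.01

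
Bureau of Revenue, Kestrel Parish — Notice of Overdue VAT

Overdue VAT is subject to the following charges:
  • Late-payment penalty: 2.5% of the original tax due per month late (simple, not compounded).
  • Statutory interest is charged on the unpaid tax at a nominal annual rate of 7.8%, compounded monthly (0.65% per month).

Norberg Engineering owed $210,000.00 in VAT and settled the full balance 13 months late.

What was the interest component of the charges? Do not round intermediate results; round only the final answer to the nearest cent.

Interest: $210,000.00 × ((1 + 0.0065)^13 − 1) = $210,000.00 × 0.0878753… = $18,453.8202…

$18,453.82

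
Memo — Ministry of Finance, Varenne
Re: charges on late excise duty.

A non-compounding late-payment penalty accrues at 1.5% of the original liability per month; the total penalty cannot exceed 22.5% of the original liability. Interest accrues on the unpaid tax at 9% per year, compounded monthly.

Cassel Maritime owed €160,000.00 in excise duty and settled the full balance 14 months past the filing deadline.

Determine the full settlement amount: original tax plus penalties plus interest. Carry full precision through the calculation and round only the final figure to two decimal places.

Penalty: 14 × 1.5% × €160,000.00 = €33,600.00 (below the 22.5% cap of €36,000.00)
Interest (9%/yr ÷ 12 = 0.75%/month): €160,000.00 × ((1 + 0.0075)^14 − 1) = €17,644.0844…
Total = €160,000.00 + €33,600.0000 + €17,644.0844… = €211,244.08

€211,244.08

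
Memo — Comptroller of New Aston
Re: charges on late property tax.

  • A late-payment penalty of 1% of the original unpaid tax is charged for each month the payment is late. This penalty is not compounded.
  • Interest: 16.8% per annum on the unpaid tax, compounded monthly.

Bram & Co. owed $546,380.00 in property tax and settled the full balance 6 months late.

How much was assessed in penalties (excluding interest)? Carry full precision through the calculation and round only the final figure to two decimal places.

Late-payment penalty = 1% × $546,380.00 × 6 mo = $32,782.80

$32,782.80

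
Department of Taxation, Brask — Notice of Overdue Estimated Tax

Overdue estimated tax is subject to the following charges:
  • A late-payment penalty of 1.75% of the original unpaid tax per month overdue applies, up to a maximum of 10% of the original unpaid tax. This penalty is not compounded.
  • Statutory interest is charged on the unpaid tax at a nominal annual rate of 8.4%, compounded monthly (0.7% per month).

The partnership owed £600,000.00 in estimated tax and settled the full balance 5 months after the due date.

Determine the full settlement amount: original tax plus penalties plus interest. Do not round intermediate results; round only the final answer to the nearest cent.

£673,796.07

Penalty: 5 × 1.75% × £600,000.00 = £52,500.00 (below the 10% cap of £60,000.00)
Interest: £600,000.00 × ((1 + 0.007)^5 − 1) = £600,000.00 × 0.0354934… = £21,296.0652…
Total = £600,000.00 + £52,500.0000 + £21,296.0652… = £673,796.07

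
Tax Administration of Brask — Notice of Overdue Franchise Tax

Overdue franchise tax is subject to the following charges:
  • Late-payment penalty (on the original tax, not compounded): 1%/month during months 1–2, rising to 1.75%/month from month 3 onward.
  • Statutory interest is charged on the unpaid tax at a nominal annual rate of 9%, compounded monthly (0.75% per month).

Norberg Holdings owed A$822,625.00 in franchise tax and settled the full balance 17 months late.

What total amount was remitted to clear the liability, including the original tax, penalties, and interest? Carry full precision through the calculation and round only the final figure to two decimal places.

Penalty, months 1–2: 2 × 1% × A$822,625.00 = A$16,452.50
Penalty, months 3–17: 15 × 1.75% × A$822,625.00 = A$215,939.06…
Interest: A$822,625.00 × ((1 + 0.0075)^17 − 1) = A$822,625.00 × 0.1354446… = A$111,420.0767…
Total = A$822,625.00 + A$232,391.5625 + A$111,420.0767… = A$1,166,436.64

A$1,166,436.64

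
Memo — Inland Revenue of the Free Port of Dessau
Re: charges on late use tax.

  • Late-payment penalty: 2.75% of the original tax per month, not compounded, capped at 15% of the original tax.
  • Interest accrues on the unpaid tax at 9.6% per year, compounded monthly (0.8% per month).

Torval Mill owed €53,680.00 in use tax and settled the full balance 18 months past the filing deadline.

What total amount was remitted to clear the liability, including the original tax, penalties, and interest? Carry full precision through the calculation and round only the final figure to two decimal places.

€70,010.67

Penalty (uncapped): 18 × 2.75% × €53,680.00 = €26,571.60; cap = 15% × €53,680.00 = €8,052.00 → penalty = €8,052.00
Interest: €53,680.00 × ((1 + 0.008)^18 − 1) = €53,680.00 × 0.1542226… = €8,278.6698…
Total = €53,680.00 + €8,052.0000 + €8,278.6698… = €70,010.67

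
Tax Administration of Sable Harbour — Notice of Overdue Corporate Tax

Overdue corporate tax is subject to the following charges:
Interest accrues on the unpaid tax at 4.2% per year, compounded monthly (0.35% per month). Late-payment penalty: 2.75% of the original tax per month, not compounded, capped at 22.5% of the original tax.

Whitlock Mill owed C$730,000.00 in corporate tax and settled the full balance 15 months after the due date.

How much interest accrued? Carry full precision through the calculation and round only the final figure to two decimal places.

C$39,278.35

Interest: C$730,000.00 × ((1 + 0.0035)^15 − 1) = C$730,000.00 × 0.0538060… = C$39,278.3541…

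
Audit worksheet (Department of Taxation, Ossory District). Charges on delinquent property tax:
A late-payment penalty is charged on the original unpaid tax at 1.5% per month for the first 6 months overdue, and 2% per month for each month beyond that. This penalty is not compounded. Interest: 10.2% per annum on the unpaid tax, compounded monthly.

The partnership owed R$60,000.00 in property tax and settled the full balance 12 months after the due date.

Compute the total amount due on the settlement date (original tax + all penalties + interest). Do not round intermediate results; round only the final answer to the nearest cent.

Penalty, months 1–6: 6 × 1.5% × R$60,000.00 = R$5,400.00
Penalty, months 7–12: 6 × 2% × R$60,000.00 = R$7,200.00
Interest (10.2%/yr ÷ 12 = 0.85%/month): R$60,000.00 × ((1 + 0.0085)^12 − 1) = R$6,414.3736…
Total = R$60,000.00 + R$12,600.0000 + R$6,414.3736… = R$79,014.37

R$79,014.37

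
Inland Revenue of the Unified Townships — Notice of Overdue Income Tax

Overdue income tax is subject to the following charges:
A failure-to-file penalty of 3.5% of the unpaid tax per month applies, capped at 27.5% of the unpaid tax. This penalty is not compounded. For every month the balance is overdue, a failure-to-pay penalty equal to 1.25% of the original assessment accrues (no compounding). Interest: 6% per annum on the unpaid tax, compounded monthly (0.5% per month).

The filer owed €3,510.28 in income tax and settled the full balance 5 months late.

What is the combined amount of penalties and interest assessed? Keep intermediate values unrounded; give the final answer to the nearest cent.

Failure-to-file: 5 × 3.5% × €3,510.28 = €614.30… (under the 27.5% cap)
Failure-to-pay penalty: 5 × 1.25% × €3,510.28 = €219.39…
Interest: €3,510.28 × ((1 + 0.005)^5 − 1) = €3,510.28 × 0.0252513… = €88.6390…
Penalties + interest = €833.6915 + €88.6390… = €922.33

€922.33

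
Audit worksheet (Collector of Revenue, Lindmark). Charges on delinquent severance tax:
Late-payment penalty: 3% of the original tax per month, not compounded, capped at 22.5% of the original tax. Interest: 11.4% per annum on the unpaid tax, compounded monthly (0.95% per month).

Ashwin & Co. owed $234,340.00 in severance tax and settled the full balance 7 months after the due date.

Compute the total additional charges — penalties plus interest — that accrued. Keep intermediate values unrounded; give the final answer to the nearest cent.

Penalty: 7 × 3% × $234,340.00 = $49,211.40 (below the 22.5% cap of $52,726.50)
Interest: $234,340.00 × ((1 + 0.0095)^7 − 1) = $234,340.00 × 0.0684255… = $16,034.8422…
Penalties + interest = $49,211.4000 + $16,034.8422… = $65,246.24

$65,246.24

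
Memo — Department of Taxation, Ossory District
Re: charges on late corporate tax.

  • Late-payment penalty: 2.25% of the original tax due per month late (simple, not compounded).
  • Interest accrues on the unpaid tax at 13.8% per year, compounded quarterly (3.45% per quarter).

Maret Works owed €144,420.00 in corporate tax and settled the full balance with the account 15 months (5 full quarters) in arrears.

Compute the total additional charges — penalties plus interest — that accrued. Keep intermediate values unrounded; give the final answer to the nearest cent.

€75,433.49

Late-payment penalty = 2.25% × €144,420.00 × 15 mo = €48,741.75
Interest: €144,420.00 × ((1 + 0.0345)^5 − 1) = €144,420.00 × 0.1848203… = €26,691.7432…
Penalties + interest = €48,741.7500 + €26,691.7432… = €75,433.49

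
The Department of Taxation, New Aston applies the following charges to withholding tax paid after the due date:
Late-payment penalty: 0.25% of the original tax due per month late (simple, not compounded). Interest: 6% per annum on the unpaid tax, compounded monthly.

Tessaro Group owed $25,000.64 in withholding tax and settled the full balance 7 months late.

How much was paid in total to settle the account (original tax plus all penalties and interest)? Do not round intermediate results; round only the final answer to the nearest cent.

Late-payment penalty = 0.25% × $25,000.64 × 7 mo = $437.51…
Interest (6%/yr ÷ 12 = 0.5%/month): $25,000.64 × ((1 + 0.005)^7 − 1) = $888.2577…
Total = $25,000.64 + $437.5112 + $888.2577… = $26,326.41

$26,326.41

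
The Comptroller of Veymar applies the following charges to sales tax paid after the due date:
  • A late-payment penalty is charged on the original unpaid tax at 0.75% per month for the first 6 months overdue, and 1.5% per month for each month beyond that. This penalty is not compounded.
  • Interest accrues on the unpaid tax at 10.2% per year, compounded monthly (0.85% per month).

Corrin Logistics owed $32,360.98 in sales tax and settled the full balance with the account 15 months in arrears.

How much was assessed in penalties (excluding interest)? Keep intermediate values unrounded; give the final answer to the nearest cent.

Penalty, months 1–6: 6 × 0.75% × $32,360.98 = $1,456.24…
Penalty, months 7–15: 9 × 1.5% × $32,360.98 = $4,368.73…
Total penalty = $1,456.24… + $4,368.73… = $5,824.98

$5,824.98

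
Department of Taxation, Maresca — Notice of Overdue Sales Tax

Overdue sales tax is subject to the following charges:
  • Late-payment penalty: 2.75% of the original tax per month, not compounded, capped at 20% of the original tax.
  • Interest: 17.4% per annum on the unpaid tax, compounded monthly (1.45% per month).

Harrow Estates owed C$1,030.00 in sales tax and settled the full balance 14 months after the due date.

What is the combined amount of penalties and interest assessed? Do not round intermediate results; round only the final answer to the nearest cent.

Penalty (uncapped): 14 × 2.75% × C$1,030.00 = C$396.55; cap = 20% × C$1,030.00 = C$206.00 → penalty = C$206.00
Interest: C$1,030.00 × ((1 + 0.0145)^14 − 1) = C$1,030.00 × 0.2232880… = C$229.9867…
Penalties + interest = C$206.0000 + C$229.9867… = C$435.99

C$435.99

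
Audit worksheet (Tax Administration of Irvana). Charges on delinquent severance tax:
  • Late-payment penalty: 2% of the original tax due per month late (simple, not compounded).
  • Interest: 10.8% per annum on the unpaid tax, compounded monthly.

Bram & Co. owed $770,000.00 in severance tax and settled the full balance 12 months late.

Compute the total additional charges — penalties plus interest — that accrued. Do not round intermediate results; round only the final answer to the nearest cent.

Late-payment penalty = 2% × $770,000.00 × 12 mo = $184,800.00
Interest (10.8%/yr ÷ 12 = 0.9%/month): $770,000.00 × ((1 + 0.009)^12 − 1) = $87,402.4497…
Penalties + interest = $184,800.0000 + $87,402.4497… = $272,202.45

$272,202.45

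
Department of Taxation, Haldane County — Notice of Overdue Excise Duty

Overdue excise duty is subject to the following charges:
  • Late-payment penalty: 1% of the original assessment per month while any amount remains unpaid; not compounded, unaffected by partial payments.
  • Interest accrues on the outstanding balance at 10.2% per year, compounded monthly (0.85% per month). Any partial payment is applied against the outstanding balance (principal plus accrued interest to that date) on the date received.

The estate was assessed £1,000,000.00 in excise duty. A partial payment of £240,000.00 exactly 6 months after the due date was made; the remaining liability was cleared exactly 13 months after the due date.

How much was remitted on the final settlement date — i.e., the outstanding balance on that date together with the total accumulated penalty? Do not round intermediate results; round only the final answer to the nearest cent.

£991,665.59

Balance at month 6: £1,000,000.0000 × (1 + 0.0085)^6 = £1,052,096.1111…
After £240,000.00 payment: £1,052,096.1111… − £240,000.00 = £812,096.1111…
Balance at month 13: £812,096.1111… × (1 + 0.0085)^7 = £861,665.5871…
Penalty: 13 × 1% × £1,000,000.00 = £130,000.00
Final settlement = outstanding balance + penalty = £861,665.5871… + £130,000.00 = £991,665.59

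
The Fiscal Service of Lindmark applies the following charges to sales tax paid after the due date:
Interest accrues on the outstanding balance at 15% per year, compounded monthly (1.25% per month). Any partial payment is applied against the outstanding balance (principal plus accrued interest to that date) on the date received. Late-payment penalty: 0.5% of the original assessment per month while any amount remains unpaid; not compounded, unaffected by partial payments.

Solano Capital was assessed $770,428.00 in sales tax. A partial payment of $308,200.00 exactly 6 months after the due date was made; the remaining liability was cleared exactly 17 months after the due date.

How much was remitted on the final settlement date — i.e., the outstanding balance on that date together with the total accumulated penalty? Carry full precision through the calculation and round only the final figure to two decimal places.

$663,743.46

Balance at month 6: $770,428.0000 × (1 + 0.0125)^6 = $830,046.1690…
After $308,200.00 payment: $830,046.1690… − $308,200.00 = $521,846.1690…
Balance at month 17: $521,846.1690… × (1 + 0.0125)^11 = $598,257.0847…
Penalty: 17 × 0.5% × $770,428.00 = $65,486.38
Final settlement = outstanding balance + penalty = $598,257.0847… + $65,486.38 = $663,743.46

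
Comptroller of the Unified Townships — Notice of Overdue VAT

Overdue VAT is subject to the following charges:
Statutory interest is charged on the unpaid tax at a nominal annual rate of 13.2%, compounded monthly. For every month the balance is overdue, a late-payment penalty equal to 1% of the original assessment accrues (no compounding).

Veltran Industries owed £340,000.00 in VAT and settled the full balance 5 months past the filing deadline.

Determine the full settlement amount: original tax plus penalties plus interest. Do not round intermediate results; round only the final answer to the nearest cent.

£376,115.95

Late-payment penalty = 1% × £340,000.00 × 5 mo = £17,000.00
Interest (13.2%/yr ÷ 12 = 1.1%/month): £340,000.00 × ((1 + 0.011)^5 − 1) = £19,115.9503…
Total = £340,000.00 + £17,000.0000 + £19,115.9503… = £376,115.95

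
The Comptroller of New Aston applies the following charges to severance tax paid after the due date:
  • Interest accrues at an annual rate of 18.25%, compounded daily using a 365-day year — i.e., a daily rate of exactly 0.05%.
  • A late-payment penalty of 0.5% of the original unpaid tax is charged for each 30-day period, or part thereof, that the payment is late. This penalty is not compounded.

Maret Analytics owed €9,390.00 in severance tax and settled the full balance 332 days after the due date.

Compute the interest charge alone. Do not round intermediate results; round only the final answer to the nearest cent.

€1,695.12

Interest: €9,390.00 × ((1 + 0.0005)^332 − 1) = €9,390.00 × 0.18052413… = €1,695.1215…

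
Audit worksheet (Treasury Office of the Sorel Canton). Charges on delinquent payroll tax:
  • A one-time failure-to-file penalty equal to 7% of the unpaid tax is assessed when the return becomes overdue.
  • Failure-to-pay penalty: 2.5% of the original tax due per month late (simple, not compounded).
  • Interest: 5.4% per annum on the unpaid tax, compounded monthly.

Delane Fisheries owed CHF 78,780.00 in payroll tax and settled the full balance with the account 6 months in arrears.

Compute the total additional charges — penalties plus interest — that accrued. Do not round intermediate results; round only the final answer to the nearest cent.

CHF 19,482.73

Failure-to-file penalty: 7% × CHF 78,780.00 = CHF 5,514.60
Failure-to-pay penalty = 2.5% × CHF 78,780.00 × 6 mo = CHF 11,817.00
Interest (5.4%/yr ÷ 12 = 0.45%/month): CHF 78,780.00 × ((1 + 0.0045)^6 − 1) = CHF 2,151.1335…
Penalties + interest = CHF 17,331.6000 + CHF 2,151.1335… = CHF 19,482.73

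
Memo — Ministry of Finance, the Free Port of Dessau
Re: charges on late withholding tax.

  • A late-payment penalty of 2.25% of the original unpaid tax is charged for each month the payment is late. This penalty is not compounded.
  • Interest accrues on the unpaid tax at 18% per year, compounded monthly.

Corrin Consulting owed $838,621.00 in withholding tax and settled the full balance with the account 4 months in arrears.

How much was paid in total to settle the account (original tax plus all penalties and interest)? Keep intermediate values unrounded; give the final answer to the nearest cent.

$965,557.65

Late-payment penalty = 2.25% × $838,621.00 × 4 mo = $75,475.89
Interest (18%/yr ÷ 12 = 1.5%/month): $838,621.00 × ((1 + 0.015)^4 − 1) = $51,460.7622…
Total = $838,621.00 + $75,475.8900 + $51,460.7622… = $965,557.65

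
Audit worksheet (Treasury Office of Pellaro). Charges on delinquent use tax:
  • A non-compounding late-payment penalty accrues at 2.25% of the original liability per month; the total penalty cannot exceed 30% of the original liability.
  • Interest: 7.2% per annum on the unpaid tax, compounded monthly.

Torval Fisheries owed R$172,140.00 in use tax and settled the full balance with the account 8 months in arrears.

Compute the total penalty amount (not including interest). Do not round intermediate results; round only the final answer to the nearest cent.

R$30,985.20

Penalty: 8 × 2.25% × R$172,140.00 = R$30,985.20 (below the 30% cap of R$51,642.00)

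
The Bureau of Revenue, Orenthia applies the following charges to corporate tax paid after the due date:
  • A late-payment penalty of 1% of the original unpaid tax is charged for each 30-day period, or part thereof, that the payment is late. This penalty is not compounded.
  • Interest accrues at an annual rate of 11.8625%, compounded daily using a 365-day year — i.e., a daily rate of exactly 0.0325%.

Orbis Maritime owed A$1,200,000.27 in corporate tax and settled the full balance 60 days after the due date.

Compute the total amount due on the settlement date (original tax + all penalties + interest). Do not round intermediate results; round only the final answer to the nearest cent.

Penalty periods: ⌈60/30⌉ = 2; penalty = 2 × 1% × A$1,200,000.27 = A$24,000.01…
Interest: A$1,200,000.27 × ((1 + 0.000325)^60 − 1) = A$1,200,000.27 × 0.01968814… = A$23,625.7690…
Total = A$1,200,000.27 + A$24,000.0054 + A$23,625.7690… = A$1,247,626.04

A$1,247,626.04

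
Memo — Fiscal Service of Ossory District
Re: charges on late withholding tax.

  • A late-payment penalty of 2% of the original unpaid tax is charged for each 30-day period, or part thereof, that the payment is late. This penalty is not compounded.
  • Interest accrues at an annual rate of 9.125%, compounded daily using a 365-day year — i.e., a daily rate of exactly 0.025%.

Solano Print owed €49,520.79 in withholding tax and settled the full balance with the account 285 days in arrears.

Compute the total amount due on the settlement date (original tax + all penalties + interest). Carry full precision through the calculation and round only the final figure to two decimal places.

Penalty periods: ⌈285/30⌉ = 10; penalty = 10 × 2% × €49,520.79 = €9,904.16…
Interest: €49,520.79 × ((1 + 0.00025)^285 − 1) = €49,520.79 × 0.07384009… = €3,656.6197…
Total = €49,520.79 + €9,904.1580 + €3,656.6197… = €63,081.57

€63,081.57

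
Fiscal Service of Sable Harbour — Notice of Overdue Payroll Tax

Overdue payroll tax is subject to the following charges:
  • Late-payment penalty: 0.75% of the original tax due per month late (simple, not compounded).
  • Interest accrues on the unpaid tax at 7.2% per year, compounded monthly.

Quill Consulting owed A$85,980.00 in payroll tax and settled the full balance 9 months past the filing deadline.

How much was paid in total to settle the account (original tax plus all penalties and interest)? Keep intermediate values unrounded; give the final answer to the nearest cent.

Late-payment penalty: 9 × 0.75% × A$85,980.00 = A$5,803.65
Interest (7.2%/yr ÷ 12 = 0.6%/month): A$85,980.00 × ((1 + 0.006)^9 − 1) = A$4,755.9242…
Total = A$85,980.00 + A$5,803.6500 + A$4,755.9242… = A$96,539.57

A$96,539.57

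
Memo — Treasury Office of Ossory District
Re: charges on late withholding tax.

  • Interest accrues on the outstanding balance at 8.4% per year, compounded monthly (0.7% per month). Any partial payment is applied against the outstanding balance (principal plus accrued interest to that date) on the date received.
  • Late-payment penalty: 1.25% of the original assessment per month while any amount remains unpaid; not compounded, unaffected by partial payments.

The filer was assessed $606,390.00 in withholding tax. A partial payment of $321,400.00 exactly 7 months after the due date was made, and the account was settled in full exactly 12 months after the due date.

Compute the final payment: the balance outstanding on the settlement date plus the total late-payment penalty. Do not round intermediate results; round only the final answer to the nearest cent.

$417,485.22

Balance at month 7: $606,390.0000 × (1 + 0.007)^7 = $636,734.4162…
After $321,400.00 payment: $636,734.4162… − $321,400.00 = $315,334.4162…
Balance at month 12: $315,334.4162… × (1 + 0.007)^5 = $326,526.7200…
Penalty: 12 × 1.25% × $606,390.00 = $90,958.50
Final settlement = outstanding balance + penalty = $326,526.7200… + $90,958.50 = $417,485.22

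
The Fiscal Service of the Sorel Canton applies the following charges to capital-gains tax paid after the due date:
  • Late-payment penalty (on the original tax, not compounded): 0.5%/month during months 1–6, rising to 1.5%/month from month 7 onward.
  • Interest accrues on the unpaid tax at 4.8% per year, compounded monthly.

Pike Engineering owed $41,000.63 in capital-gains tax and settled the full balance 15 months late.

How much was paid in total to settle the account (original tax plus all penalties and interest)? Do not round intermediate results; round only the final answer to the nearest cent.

Penalty, months 1–6: 6 × 0.5% × $41,000.63 = $1,230.02…
Penalty, months 7–15: 9 × 1.5% × $41,000.63 = $5,535.09…
Interest (4.8%/yr ÷ 12 = 0.4%/month): $41,000.63 × ((1 + 0.004)^15 − 1) = $2,530.1273…
Total = $41,000.63 + $6,765.1040… + $2,530.1273… = $50,295.86

$50,295.86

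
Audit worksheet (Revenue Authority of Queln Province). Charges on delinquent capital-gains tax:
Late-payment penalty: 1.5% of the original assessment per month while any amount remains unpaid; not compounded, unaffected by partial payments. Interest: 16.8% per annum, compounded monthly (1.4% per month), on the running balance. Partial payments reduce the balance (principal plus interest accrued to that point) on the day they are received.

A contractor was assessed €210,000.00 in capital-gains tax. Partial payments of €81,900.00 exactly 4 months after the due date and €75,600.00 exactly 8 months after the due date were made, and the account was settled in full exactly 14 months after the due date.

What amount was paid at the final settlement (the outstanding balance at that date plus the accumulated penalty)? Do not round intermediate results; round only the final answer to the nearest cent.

Balance at month 4: €210,000.0000 × (1 + 0.014)^4 = €222,009.2730…
After €81,900.00 payment: €222,009.2730… − €81,900.00 = €140,109.2730…
Balance at month 8: €140,109.2730… × (1 + 0.014)^4 = €148,121.7040…
After €75,600.00 payment: €148,121.7040… − €75,600.00 = €72,521.7040…
Balance at month 14: €72,521.7040… × (1 + 0.014)^6 = €78,830.7630…
Penalty: 14 × 1.5% × €210,000.00 = €44,100.00
Final settlement = outstanding balance + penalty = €78,830.7630… + €44,100.00 = €122,930.76

€122,930.76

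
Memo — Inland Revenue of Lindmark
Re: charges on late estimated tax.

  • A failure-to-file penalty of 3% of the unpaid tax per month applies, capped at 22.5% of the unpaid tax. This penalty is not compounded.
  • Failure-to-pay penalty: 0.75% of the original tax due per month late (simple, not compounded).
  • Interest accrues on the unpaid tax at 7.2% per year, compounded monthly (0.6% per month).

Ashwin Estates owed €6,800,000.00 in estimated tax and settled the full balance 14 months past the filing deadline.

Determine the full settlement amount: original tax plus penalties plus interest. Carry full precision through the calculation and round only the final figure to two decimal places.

Failure-to-file: 14 × 3% × €6,800,000.00 = €2,856,000.00, capped at 22.5% × €6,800,000.00 = €1,530,000.00
Failure-to-pay penalty = 0.75% × €6,800,000.00 × 14 mo = €714,000.00
Interest: €6,800,000.00 × ((1 + 0.006)^14 − 1) = €6,800,000.00 × 0.0873559… = €594,020.3716…
Total = €6,800,000.00 + €2,244,000.0000 + €594,020.3716… = €9,638,020.37

€9,638,020.37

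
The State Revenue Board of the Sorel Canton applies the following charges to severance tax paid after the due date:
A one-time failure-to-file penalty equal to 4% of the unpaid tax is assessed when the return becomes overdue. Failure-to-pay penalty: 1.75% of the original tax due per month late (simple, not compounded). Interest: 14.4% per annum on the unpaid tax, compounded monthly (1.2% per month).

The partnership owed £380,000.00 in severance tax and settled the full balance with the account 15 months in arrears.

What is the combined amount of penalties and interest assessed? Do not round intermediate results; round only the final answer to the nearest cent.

£189,405.42

Failure-to-file penalty: 4% × £380,000.00 = £15,200.00
Failure-to-pay penalty = 1.75% × £380,000.00 × 15 mo = £99,750.00
Interest: £380,000.00 × ((1 + 0.012)^15 − 1) = £380,000.00 × 0.1959353… = £74,455.4167…
Penalties + interest = £114,950.0000 + £74,455.4167… = £189,405.42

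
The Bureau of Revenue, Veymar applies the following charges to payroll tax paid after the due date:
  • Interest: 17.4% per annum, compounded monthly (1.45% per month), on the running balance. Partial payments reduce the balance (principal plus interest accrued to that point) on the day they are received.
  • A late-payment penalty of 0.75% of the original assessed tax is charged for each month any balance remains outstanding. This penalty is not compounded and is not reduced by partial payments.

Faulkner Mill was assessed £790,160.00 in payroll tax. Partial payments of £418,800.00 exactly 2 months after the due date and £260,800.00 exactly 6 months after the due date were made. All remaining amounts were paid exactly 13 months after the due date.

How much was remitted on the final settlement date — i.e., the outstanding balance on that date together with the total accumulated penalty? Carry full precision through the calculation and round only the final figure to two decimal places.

Balance at month 2: £790,160.0000 × (1 + 0.0145)^2 = £813,240.7711…
After £418,800.00 payment: £813,240.7711… − £418,800.00 = £394,440.7711…
Balance at month 6: £394,440.7711… × (1 + 0.0145)^4 = £417,820.7503…
After £260,800.00 payment: £417,820.7503… − £260,800.00 = £157,020.7503…
Balance at month 13: £157,020.7503… × (1 + 0.0145)^7 = £173,668.6418…
Penalty: 13 × 0.75% × £790,160.00 = £77,040.60
Final settlement = outstanding balance + penalty = £173,668.6418… + £77,040.60 = £250,709.24

£250,709.24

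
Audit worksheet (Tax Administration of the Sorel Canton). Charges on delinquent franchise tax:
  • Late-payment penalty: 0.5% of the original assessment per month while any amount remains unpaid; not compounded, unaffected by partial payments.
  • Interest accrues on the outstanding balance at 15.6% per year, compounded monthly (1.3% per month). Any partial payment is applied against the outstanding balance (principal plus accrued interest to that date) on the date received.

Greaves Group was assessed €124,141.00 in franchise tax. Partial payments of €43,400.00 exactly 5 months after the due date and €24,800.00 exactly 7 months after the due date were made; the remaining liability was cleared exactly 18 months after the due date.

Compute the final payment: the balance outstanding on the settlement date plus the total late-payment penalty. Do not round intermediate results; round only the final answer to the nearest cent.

€87,885.39

Balance at month 5: €124,141.0000 × (1 + 0.013)^5 = €132,422.7084…
After €43,400.00 payment: €132,422.7084… − €43,400.00 = €89,022.7084…
Balance at month 7: €89,022.7084… × (1 + 0.013)^2 = €91,352.3437…
After €24,800.00 payment: €91,352.3437… − €24,800.00 = €66,552.3437…
Balance at month 18: €66,552.3437… × (1 + 0.013)^11 = €76,712.6973…
Penalty: 18 × 0.5% × €124,141.00 = €11,172.69
Final settlement = outstanding balance + penalty = €76,712.6973… + €11,172.69 = €87,885.39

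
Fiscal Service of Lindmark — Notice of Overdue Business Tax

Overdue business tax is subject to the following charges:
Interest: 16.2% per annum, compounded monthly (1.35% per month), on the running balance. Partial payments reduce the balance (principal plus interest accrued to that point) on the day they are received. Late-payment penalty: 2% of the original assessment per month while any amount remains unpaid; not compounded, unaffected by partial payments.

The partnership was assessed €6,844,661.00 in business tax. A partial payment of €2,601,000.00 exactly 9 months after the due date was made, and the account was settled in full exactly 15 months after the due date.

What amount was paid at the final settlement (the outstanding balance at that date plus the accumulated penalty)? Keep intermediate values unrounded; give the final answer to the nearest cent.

Balance at month 9: €6,844,661.0000 × (1 + 0.0135)^9 = €7,722,638.7645…
After €2,601,000.00 payment: €7,722,638.7645… − €2,601,000.00 = €5,121,638.7645…
Balance at month 15: €5,121,638.7645… × (1 + 0.0135)^6 = €5,550,747.3729…
Penalty: 15 × 2% × €6,844,661.00 = €2,053,398.30
Final settlement = outstanding balance + penalty = €5,550,747.3729… + €2,053,398.30 = €7,604,145.67

€7,604,145.67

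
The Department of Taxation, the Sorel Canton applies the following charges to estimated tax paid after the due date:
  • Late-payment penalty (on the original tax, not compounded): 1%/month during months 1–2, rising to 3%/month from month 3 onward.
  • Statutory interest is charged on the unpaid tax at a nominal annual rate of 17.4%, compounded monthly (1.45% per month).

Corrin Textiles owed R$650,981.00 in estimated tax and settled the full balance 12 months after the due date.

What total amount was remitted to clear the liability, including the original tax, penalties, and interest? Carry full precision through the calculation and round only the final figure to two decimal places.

R$982,050.14

Penalty, months 1–2: 2 × 1% × R$650,981.00 = R$13,019.62
Penalty, months 3–12: 10 × 3% × R$650,981.00 = R$195,294.30
Interest: R$650,981.00 × ((1 + 0.0145)^12 − 1) = R$650,981.00 × 0.1885696… = R$122,755.2238…
Total = R$650,981.00 + R$208,313.9200 + R$122,755.2238… = R$982,050.14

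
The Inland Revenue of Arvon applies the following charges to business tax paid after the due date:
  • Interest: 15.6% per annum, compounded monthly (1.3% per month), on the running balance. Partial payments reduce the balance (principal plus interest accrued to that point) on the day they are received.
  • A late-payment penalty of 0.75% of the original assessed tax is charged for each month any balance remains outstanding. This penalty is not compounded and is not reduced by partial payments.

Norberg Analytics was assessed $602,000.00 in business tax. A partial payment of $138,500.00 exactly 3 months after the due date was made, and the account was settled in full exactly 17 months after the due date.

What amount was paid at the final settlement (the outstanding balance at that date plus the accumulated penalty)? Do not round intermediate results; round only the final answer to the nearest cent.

$660,623.26

Balance at month 3: $602,000.0000 × (1 + 0.013)^3 = $625,784.5366…
After $138,500.00 payment: $625,784.5366… − $138,500.00 = $487,284.5366…
Balance at month 17: $487,284.5366… × (1 + 0.013)^14 = $583,868.2571…
Penalty: 17 × 0.75% × $602,000.00 = $76,755.00
Final settlement = outstanding balance + penalty = $583,868.2571… + $76,755.00 = $660,623.26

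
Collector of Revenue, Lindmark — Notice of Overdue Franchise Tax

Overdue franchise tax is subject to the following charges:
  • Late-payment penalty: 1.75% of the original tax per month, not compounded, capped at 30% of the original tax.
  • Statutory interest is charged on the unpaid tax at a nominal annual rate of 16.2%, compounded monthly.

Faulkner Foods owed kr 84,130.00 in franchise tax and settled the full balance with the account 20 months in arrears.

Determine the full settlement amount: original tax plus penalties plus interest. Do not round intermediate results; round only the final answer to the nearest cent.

Penalty (uncapped): 20 × 1.75% × kr 84,130.00 = kr 29,445.50; cap = 30% × kr 84,130.00 = kr 25,239.00 → penalty = kr 25,239.00
Interest (16.2%/yr ÷ 12 = 1.35%/month): kr 84,130.00 × ((1 + 0.0135)^20 − 1) = kr 25,878.4257…
Total = kr 84,130.00 + kr 25,239.0000 + kr 25,878.4257… = kr 135,247.43

kr 135,247.43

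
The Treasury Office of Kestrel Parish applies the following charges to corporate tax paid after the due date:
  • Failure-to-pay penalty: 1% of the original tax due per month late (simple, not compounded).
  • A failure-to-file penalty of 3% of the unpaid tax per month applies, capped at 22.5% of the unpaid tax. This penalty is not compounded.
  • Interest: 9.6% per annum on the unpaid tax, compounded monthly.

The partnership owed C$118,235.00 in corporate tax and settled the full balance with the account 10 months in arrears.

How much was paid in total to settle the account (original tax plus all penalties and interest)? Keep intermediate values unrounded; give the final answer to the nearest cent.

Failure-to-file: 10 × 3% × C$118,235.00 = C$35,470.50, capped at 22.5% × C$118,235.00 = C$26,602.88…
Failure-to-pay penalty = 1% × C$118,235.00 × 10 mo = C$11,823.50
Interest (9.6%/yr ÷ 12 = 0.8%/month): C$118,235.00 × ((1 + 0.008)^10 − 1) = C$9,806.6838…
Total = C$118,235.00 + C$38,426.3750 + C$9,806.6838… = C$166,468.06

C$166,468.06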